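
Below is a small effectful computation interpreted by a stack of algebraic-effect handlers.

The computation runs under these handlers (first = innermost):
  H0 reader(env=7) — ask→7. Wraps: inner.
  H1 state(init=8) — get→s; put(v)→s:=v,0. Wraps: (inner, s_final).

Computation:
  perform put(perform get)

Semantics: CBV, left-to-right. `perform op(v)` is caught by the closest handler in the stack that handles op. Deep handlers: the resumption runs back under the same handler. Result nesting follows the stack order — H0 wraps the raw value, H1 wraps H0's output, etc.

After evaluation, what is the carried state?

Answer: 8

Evaluation trace:
get @ H1 ⇒ 8
put(8) @ H1 ⇒ s:=8
H0 returns 0
H1 returns (0, 8)
= (0, 8)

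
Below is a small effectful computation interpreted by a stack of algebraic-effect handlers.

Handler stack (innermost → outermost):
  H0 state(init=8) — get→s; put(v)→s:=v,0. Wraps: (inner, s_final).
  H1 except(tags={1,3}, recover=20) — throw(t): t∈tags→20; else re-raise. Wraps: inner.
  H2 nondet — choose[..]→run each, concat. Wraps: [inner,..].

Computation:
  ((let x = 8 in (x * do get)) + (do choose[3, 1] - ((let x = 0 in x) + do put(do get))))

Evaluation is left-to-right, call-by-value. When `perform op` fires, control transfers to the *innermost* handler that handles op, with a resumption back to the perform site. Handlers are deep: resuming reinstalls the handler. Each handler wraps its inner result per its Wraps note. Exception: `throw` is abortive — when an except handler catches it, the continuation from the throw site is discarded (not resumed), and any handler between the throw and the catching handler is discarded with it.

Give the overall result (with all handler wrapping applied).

Working:
get @ H0 ⇒ 8
choose[3, 1] @ H2
  branch[0] choose=3:
    get @ H0 ⇒ 8
    put(8) @ H0 ⇒ s:=8
    H0 returns (67, 8)
    H1 returns (67, 8)
    H2 returns [(67, 8)]
  branch[1] choose=1:
    get @ H0 ⇒ 8
    put(8) @ H0 ⇒ s:=8
    H0 returns (65, 8)
    H1 returns (65, 8)
    H2 returns [(65, 8)]
= [(67, 8), (65, 8)]

Answer: [(67, 8), (65, 8)]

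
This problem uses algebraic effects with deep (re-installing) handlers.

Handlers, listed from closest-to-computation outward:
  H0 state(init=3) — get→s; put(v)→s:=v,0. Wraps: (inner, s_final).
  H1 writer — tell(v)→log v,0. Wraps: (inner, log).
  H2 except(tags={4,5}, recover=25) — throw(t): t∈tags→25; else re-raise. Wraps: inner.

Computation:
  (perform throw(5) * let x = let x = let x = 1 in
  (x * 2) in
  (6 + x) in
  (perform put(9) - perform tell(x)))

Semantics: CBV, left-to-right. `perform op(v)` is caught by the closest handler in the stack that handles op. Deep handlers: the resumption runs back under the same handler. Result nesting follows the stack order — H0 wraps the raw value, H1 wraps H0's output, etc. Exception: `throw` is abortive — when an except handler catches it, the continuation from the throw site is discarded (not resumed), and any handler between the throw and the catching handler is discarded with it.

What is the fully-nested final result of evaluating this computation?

Step-by-step:
throw(5) @ H2 caught ⇒ 25
= 25

Answer: 25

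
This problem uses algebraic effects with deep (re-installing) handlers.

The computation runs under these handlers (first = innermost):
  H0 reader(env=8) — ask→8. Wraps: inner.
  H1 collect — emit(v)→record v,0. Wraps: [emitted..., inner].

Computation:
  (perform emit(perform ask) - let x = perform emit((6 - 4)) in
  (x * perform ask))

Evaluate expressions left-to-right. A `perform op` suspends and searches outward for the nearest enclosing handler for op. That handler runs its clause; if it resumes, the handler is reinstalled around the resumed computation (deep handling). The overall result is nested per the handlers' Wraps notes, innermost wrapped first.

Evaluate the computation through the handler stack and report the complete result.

Step-by-step:
ask @ H0 ⇒ 8
emit(8) @ H1 ⇒ out+=8
emit(2) @ H1 ⇒ out+=2
ask @ H0 ⇒ 8
H0 returns 0
H1 returns [8, 2, 0]
= [8, 2, 0]

Answer: [8, 2, 0]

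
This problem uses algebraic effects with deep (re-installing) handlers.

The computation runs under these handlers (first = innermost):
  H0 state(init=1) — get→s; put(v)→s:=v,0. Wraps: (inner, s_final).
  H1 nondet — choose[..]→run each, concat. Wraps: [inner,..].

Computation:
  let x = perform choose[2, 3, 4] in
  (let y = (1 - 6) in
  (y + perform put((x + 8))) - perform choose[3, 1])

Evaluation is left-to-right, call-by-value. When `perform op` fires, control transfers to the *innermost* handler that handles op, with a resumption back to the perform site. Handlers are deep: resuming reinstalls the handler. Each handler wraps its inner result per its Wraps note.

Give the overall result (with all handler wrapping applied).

Evaluation trace:
choose[2, 3, 4] @ H1
  branch[0] choose=2:
    put(10) @ H0 ⇒ s:=10
    choose[3, 1] @ H1
      branch[0] choose=3:
        H0 returns (-8, 10)
        H1 returns [(-8, 10)]
      branch[1] choose=1:
        H0 returns (-6, 10)
        H1 returns [(-6, 10)]
  branch[1] choose=3:
    put(11) @ H0 ⇒ s:=11
    choose[3, 1] @ H1
      branch[0] choose=3:
        H0 returns (-8, 11)
        H1 returns [(-8, 11)]
      branch[1] choose=1:
        H0 returns (-6, 11)
        H1 returns [(-6, 11)]
  branch[2] choose=4:
    put(12) @ H0 ⇒ s:=12
    choose[3, 1] @ H1
      branch[0] choose=3:
        H0 returns (-8, 12)
        H1 returns [(-8, 12)]
      branch[1] choose=1:
        H0 returns (-6, 12)
        H1 returns [(-6, 12)]
= [(-8, 10), (-6, 10), (-8, 11), (-6, 11), (-8, 12), (-6, 12)]

Answer: [(-8, 10), (-6, 10), (-8, 11), (-6, 11), (-8, 12), (-6, 12)]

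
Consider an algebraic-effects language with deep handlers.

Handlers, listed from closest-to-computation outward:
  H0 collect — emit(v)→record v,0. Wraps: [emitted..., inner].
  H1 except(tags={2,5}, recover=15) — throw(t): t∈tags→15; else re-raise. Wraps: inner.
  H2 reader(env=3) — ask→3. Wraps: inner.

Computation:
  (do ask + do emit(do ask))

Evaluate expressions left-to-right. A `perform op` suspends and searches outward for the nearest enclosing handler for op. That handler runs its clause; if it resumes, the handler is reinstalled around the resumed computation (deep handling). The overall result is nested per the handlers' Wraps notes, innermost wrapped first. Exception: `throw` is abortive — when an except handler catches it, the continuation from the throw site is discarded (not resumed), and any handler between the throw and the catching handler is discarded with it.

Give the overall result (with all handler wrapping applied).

Working:
ask @ H2 ⇒ 3
ask @ H2 ⇒ 3
emit(3) @ H0 ⇒ out+=3
H0 returns [3, 3]
H1 returns [3, 3]
H2 returns [3, 3]
= [3, 3]

Answer: [3, 3]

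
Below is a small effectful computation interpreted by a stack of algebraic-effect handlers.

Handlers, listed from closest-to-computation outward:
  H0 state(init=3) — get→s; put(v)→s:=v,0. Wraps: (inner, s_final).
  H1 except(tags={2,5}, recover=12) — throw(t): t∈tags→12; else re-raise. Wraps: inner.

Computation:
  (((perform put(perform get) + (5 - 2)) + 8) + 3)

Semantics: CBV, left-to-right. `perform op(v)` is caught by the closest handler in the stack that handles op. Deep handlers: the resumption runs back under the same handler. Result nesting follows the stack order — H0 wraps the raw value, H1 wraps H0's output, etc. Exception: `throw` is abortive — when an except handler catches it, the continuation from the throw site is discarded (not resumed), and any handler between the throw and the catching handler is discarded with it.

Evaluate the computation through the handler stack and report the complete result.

Answer: (14, 3)

Working:
get @ H0 ⇒ 3
put(3) @ H0 ⇒ s:=3
H0 returns (14, 3)
H1 returns (14, 3)
= (14, 3)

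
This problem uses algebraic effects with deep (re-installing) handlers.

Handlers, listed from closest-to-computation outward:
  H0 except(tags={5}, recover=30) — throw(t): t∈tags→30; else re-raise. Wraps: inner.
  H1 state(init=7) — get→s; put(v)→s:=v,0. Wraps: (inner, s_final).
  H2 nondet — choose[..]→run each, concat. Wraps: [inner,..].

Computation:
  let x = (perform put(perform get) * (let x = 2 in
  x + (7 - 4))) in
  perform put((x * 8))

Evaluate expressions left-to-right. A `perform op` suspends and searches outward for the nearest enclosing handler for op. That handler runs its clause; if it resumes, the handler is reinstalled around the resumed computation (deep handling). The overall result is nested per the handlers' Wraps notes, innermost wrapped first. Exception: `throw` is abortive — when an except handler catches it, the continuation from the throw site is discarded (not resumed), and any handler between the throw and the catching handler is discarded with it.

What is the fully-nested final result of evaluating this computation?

Step-by-step:
get @ H1 ⇒ 7
put(7) @ H1 ⇒ s:=7
put(0) @ H1 ⇒ s:=0
H0 returns 0
H1 returns (0, 0)
H2 returns [(0, 0)]
= [(0, 0)]

Answer: [(0, 0)]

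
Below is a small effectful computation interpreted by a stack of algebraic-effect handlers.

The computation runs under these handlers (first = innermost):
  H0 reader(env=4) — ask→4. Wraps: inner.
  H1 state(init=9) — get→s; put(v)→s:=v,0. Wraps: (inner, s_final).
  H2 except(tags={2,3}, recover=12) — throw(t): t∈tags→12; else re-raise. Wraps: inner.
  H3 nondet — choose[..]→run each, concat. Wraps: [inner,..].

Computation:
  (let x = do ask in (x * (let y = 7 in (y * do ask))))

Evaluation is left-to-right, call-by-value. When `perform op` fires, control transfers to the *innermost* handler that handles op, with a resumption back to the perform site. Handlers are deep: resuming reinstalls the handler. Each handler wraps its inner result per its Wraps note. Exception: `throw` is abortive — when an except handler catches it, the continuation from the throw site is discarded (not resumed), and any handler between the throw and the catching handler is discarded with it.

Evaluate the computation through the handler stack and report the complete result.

Answer: [(112, 9)]

Step-by-step:
ask @ H0 ⇒ 4
ask @ H0 ⇒ 4
H0 returns 112
H1 returns (112, 9)
H2 returns (112, 9)
H3 returns [(112, 9)]
= [(112, 9)]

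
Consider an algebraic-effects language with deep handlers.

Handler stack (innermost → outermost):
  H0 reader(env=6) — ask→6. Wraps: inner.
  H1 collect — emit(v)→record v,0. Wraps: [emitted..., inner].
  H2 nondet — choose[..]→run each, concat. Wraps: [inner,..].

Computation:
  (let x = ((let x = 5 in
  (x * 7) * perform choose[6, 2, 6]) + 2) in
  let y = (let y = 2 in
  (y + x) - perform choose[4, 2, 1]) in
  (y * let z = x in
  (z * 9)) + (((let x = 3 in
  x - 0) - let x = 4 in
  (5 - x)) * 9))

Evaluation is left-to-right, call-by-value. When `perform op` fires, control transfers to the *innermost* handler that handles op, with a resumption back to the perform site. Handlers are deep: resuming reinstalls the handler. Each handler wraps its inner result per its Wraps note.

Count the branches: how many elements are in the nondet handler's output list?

Answer: 9

Working:
choose[6, 2, 6] @ H2
  branch[0] choose=6:
    choose[4, 2, 1] @ H2
      branch[0] choose=4:
        H0 returns 400698
        H1 returns [400698]
        H2 returns [[400698]]
      branch[1] choose=2:
        H0 returns 404514
        H1 returns [404514]
        H2 returns [[404514]]
      branch[2] choose=1:
        H0 returns 406422
        H1 returns [406422]
        H2 returns [[406422]]
  branch[1] choose=2:
    choose[4, 2, 1] @ H2
      branch[0] choose=4:
        H0 returns 45378
        H1 returns [45378]
        H2 returns [[45378]]
      branch[1] choose=2:
        H0 returns 46674
        H1 returns [46674]
        H2 returns [[46674]]
      branch[2] choose=1:
        H0 returns 47322
        H1 returns [47322]
        H2 returns [[47322]]
  branch[2] choose=6:
    choose[4, 2, 1] @ H2
      branch[0] choose=4:
        H0 returns 400698
        H1 returns [400698]
        H2 returns [[400698]]
      branch[1] choose=2:
        H0 returns 404514
        H1 returns [404514]
        H2 returns [[404514]]
      branch[2] choose=1:
        H0 returns 406422
        H1 returns [406422]
        H2 returns [[406422]]
= [[400698], [404514], [406422], [45378], [46674], [47322], [400698], [404514], [406422]]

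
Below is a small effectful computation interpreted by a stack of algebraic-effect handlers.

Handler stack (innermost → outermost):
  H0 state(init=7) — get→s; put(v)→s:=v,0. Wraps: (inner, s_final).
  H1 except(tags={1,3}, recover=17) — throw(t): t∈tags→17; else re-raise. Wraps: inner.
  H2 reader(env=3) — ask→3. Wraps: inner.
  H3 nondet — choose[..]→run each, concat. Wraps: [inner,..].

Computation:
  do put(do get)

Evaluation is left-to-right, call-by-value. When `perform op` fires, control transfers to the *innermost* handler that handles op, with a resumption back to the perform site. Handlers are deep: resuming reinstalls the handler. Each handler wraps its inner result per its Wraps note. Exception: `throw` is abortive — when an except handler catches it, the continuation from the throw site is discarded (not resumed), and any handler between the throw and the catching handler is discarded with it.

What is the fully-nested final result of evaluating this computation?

Answer: [(0, 7)]

Step-by-step:
get @ H0 ⇒ 7
put(7) @ H0 ⇒ s:=7
H0 returns (0, 7)
H1 returns (0, 7)
H2 returns (0, 7)
H3 returns [(0, 7)]
= [(0, 7)]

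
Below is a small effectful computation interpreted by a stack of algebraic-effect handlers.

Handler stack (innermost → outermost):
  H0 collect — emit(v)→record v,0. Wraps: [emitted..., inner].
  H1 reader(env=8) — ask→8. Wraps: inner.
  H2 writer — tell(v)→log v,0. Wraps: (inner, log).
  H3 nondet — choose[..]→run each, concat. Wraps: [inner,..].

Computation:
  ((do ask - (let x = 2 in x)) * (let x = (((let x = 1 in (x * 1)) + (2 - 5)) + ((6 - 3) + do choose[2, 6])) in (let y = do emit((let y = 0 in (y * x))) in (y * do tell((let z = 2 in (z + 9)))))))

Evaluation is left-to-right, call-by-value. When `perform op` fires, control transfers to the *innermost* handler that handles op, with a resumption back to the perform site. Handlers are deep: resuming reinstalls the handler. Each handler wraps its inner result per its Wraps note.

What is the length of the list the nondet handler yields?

Answer: 2

Evaluation trace:
ask @ H1 ⇒ 8
choose[2, 6] @ H3
  branch[0] choose=2:
    emit(0) @ H0 ⇒ out+=0
    tell(11) @ H2 ⇒ log+=11
    H0 returns [0, 0]
    H1 returns [0, 0]
    H2 returns ([0, 0], (11))
    H3 returns [([0, 0], (11))]
  branch[1] choose=6:
    emit(0) @ H0 ⇒ out+=0
    tell(11) @ H2 ⇒ log+=11
    H0 returns [0, 0]
    H1 returns [0, 0]
    H2 returns ([0, 0], (11))
    H3 returns [([0, 0], (11))]
= [([0, 0], (11)), ([0, 0], (11))]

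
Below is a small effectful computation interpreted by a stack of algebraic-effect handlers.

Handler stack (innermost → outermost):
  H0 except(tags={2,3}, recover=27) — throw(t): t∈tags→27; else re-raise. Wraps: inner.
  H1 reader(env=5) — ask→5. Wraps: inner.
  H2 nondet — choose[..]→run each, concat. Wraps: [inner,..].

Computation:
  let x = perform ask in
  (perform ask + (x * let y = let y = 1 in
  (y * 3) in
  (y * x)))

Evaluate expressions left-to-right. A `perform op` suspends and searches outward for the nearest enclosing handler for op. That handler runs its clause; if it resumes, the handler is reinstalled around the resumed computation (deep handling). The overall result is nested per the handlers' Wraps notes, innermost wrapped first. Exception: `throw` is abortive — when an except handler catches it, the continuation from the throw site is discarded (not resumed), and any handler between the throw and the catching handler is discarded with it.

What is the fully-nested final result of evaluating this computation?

Answer: [80]

Step-by-step:
ask @ H1 ⇒ 5
ask @ H1 ⇒ 5
H0 returns 80
H1 returns 80
H2 returns [80]
= [80]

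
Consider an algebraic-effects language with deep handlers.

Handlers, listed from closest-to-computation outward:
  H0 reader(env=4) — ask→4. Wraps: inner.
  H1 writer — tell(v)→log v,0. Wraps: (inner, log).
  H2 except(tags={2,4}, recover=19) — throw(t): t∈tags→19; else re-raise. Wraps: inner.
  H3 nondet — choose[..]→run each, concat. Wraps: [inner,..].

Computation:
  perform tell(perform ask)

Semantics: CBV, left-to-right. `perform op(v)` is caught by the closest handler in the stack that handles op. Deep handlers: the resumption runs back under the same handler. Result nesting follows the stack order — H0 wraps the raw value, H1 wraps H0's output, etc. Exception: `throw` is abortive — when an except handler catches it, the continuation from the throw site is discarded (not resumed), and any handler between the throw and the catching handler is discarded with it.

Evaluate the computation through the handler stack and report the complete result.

Answer: [(0, (4))]

Step-by-step:
ask @ H0 ⇒ 4
tell(4) @ H1 ⇒ log+=4
H0 returns 0
H1 returns (0, (4))
H2 returns (0, (4))
H3 returns [(0, (4))]
= [(0, (4))]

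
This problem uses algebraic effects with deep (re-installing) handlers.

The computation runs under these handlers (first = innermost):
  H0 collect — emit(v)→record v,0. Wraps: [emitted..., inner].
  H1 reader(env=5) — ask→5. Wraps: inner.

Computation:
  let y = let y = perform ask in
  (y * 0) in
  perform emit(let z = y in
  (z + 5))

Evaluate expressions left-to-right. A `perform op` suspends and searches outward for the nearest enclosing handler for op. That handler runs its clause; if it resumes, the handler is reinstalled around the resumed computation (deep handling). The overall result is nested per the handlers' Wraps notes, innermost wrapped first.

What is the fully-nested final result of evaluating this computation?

Evaluation trace:
ask @ H1 ⇒ 5
emit(5) @ H0 ⇒ out+=5
H0 returns [5, 0]
H1 returns [5, 0]
= [5, 0]

Answer: [5, 0]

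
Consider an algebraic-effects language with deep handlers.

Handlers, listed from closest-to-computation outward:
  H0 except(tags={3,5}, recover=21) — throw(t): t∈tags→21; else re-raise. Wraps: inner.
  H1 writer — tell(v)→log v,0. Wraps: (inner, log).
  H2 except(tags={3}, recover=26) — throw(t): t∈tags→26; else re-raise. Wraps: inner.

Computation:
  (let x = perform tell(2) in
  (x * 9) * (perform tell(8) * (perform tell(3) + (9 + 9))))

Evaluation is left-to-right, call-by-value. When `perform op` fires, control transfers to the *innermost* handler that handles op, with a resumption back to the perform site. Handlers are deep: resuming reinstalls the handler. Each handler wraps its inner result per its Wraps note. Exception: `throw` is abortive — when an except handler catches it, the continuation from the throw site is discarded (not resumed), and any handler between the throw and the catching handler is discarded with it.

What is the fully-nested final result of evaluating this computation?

Answer: (0, (2, 8, 3))

Step-by-step:
tell(2) @ H1 ⇒ log+=2
tell(8) @ H1 ⇒ log+=8
tell(3) @ H1 ⇒ log+=3
H0 returns 0
H1 returns (0, (2, 8, 3))
H2 returns (0, (2, 8, 3))
= (0, (2, 8, 3))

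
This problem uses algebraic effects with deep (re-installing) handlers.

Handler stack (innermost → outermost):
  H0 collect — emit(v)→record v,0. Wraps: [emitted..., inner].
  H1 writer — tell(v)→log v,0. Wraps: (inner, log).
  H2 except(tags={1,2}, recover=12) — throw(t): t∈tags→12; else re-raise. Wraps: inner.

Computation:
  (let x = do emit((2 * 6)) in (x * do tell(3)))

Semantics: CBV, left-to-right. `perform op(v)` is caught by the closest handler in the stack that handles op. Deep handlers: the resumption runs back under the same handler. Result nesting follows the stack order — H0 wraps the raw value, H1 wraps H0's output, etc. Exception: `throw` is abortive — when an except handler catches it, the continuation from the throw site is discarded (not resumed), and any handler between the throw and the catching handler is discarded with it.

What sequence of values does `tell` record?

Evaluation trace:
emit(12) @ H0 ⇒ out+=12
tell(3) @ H1 ⇒ log+=3
H0 returns [12, 0]
H1 returns ([12, 0], (3))
H2 returns ([12, 0], (3))
= ([12, 0], (3))

Answer: (3)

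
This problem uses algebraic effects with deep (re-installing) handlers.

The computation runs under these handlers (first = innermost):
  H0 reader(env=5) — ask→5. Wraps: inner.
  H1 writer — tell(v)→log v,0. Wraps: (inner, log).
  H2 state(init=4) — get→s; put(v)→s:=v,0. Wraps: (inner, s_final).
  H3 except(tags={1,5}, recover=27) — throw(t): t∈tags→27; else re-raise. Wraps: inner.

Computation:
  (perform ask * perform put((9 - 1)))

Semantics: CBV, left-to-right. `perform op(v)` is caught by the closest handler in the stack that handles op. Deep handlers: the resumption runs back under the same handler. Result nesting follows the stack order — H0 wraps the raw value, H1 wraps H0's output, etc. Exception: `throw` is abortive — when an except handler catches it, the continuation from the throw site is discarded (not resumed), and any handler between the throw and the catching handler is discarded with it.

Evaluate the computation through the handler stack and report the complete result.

Answer: ((0, ()), 8)

Working:
ask @ H0 ⇒ 5
put(8) @ H2 ⇒ s:=8
H0 returns 0
H1 returns (0, ())
H2 returns ((0, ()), 8)
H3 returns ((0, ()), 8)
= ((0, ()), 8)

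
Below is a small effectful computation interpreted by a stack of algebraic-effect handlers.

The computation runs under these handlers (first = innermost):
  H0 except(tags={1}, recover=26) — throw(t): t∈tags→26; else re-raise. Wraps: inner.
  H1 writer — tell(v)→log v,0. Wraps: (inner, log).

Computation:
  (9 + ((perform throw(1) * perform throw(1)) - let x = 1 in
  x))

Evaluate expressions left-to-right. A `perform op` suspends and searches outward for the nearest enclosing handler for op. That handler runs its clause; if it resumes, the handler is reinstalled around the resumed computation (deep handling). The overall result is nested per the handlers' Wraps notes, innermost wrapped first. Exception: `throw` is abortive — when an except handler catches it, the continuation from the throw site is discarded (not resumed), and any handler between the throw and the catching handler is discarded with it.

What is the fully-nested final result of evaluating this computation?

Answer: (26, ())

Step-by-step:
throw(1) @ H0 caught ⇒ 26
H1 returns (26, ())
= (26, ())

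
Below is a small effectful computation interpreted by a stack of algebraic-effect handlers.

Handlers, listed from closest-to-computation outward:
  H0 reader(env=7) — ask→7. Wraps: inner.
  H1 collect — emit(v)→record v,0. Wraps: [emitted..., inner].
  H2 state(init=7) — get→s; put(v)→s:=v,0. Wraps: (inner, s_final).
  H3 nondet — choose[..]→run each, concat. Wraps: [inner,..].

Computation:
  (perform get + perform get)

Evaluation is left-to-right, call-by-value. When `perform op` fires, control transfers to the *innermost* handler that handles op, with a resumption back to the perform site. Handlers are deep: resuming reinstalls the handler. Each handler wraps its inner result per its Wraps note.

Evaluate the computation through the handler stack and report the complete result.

Answer: [([14], 7)]

Working:
get @ H2 ⇒ 7
get @ H2 ⇒ 7
H0 returns 14
H1 returns [14]
H2 returns ([14], 7)
H3 returns [([14], 7)]
= [([14], 7)]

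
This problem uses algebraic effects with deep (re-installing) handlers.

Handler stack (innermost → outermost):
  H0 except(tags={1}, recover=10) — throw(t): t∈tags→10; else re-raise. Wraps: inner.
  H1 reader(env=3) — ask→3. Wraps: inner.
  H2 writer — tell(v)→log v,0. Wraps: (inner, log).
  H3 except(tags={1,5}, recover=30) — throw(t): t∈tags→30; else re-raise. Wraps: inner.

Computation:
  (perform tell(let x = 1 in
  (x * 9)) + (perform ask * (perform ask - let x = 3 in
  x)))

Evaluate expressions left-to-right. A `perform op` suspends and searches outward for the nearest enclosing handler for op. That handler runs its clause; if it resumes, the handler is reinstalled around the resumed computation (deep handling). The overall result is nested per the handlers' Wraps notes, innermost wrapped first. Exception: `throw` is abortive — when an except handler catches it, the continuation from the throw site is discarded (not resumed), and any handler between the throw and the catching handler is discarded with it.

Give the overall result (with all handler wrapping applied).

Answer: (0, (9))

Evaluation trace:
tell(9) @ H2 ⇒ log+=9
ask @ H1 ⇒ 3
ask @ H1 ⇒ 3
H0 returns 0
H1 returns 0
H2 returns (0, (9))
H3 returns (0, (9))
= (0, (9))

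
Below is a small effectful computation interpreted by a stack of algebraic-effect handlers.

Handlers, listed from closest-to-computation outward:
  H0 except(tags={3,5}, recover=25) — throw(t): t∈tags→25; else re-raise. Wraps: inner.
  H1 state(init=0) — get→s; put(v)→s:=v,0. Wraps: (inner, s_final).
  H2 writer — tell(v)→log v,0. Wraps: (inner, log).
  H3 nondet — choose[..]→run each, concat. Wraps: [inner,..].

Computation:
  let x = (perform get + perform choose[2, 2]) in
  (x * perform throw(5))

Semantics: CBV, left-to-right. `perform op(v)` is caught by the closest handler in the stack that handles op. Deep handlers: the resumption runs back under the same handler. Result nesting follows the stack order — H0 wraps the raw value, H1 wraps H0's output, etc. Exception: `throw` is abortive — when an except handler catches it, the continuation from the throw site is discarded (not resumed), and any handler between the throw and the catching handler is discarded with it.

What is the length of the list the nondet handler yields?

Answer: 2

Working:
get @ H1 ⇒ 0
choose[2, 2] @ H3
  branch[0] choose=2:
    throw(5) @ H0 caught ⇒ 25
    H1 returns (25, 0)
    H2 returns ((25, 0), ())
    H3 returns [((25, 0), ())]
  branch[1] choose=2:
    throw(5) @ H0 caught ⇒ 25
    H1 returns (25, 0)
    H2 returns ((25, 0), ())
    H3 returns [((25, 0), ())]
= [((25, 0), ()), ((25, 0), ())]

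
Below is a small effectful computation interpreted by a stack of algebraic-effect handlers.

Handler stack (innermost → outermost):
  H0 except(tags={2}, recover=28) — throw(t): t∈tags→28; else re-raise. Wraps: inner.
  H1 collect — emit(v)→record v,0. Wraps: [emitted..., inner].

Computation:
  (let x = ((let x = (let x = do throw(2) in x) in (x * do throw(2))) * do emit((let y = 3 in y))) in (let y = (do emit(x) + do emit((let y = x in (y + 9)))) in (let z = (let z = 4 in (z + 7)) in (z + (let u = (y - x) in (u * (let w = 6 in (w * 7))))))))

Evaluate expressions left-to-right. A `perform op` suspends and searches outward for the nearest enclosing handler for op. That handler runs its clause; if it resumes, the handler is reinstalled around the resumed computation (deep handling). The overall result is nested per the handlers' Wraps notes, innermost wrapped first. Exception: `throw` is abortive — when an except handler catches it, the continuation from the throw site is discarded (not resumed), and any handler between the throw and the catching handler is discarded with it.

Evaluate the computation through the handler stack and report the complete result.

Evaluation trace:
throw(2) @ H0 caught ⇒ 28
H1 returns [28]
= [28]

Answer: [28]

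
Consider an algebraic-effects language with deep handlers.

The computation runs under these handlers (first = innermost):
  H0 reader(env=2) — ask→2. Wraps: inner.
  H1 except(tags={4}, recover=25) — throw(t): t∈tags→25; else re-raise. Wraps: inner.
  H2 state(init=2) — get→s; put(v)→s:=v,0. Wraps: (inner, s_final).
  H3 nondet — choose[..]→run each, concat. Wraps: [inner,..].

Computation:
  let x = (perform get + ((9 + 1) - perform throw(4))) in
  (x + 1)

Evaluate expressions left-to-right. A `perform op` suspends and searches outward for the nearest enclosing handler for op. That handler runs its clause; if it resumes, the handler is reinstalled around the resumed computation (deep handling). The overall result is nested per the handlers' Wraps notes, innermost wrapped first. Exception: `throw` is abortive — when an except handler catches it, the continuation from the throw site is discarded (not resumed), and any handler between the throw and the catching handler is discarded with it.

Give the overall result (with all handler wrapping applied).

Evaluation trace:
get @ H2 ⇒ 2
throw(4) @ H1 caught ⇒ 25
H2 returns (25, 2)
H3 returns [(25, 2)]
= [(25, 2)]

Answer: [(25, 2)]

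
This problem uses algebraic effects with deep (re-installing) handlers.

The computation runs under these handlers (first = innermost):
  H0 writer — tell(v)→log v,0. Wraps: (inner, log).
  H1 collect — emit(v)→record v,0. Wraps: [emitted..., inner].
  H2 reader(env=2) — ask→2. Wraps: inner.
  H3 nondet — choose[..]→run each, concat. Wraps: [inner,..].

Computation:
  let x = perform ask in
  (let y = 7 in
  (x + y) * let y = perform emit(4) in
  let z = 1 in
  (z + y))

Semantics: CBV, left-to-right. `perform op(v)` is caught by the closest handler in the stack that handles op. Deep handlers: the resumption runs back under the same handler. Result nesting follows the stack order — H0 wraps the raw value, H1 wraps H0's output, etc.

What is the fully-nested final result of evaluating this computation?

Working:
ask @ H2 ⇒ 2
emit(4) @ H1 ⇒ out+=4
H0 returns (9, ())
H1 returns [4, (9, ())]
H2 returns [4, (9, ())]
H3 returns [[4, (9, ())]]
= [[4, (9, ())]]

Answer: [[4, (9, ())]]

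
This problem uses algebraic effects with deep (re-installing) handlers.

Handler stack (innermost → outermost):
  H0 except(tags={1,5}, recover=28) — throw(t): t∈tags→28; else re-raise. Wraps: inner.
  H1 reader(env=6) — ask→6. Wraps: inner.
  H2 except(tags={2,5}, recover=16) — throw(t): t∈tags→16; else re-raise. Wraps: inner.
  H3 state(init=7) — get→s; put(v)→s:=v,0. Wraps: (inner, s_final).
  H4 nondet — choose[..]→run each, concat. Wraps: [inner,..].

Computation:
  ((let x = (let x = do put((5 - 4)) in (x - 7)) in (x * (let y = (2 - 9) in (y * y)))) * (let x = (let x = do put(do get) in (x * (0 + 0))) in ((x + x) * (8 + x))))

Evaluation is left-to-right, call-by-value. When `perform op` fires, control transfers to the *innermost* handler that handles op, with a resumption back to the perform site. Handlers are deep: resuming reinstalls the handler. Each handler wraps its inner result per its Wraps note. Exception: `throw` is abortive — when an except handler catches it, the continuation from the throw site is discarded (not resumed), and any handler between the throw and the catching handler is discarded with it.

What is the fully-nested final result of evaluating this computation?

Answer: [(0, 1)]

Working:
put(1) @ H3 ⇒ s:=1
get @ H3 ⇒ 1
put(1) @ H3 ⇒ s:=1
H0 returns 0
H1 returns 0
H2 returns 0
H3 returns (0, 1)
H4 returns [(0, 1)]
= [(0, 1)]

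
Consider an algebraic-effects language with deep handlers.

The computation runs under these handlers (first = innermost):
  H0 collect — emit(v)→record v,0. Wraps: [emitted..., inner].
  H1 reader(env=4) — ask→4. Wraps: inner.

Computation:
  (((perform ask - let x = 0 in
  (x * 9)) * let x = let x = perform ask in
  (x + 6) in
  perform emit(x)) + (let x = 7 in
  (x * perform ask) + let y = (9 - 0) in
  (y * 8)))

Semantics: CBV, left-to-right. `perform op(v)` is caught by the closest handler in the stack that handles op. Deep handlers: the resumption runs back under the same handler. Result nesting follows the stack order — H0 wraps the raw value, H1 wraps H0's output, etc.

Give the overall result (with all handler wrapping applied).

Answer: [10, 100]

Step-by-step:
ask @ H1 ⇒ 4
ask @ H1 ⇒ 4
emit(10) @ H0 ⇒ out+=10
ask @ H1 ⇒ 4
H0 returns [10, 100]
H1 returns [10, 100]
= [10, 100]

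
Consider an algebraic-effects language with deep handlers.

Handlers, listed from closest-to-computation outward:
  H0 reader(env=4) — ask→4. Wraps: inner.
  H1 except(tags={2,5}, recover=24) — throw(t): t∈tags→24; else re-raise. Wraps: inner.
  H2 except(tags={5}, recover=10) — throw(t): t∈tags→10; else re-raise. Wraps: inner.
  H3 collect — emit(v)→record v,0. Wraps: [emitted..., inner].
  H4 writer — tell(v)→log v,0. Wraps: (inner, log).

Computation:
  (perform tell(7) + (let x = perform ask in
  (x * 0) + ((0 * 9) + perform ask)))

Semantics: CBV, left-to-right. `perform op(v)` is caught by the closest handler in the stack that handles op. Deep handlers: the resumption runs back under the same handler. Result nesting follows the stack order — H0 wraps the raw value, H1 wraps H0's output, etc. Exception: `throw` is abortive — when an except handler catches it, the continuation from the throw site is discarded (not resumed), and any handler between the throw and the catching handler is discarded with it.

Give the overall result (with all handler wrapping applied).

Answer: ([4], (7))

Working:
tell(7) @ H4 ⇒ log+=7
ask @ H0 ⇒ 4
ask @ H0 ⇒ 4
H0 returns 4
H1 returns 4
H2 returns 4
H3 returns [4]
H4 returns ([4], (7))
= ([4], (7))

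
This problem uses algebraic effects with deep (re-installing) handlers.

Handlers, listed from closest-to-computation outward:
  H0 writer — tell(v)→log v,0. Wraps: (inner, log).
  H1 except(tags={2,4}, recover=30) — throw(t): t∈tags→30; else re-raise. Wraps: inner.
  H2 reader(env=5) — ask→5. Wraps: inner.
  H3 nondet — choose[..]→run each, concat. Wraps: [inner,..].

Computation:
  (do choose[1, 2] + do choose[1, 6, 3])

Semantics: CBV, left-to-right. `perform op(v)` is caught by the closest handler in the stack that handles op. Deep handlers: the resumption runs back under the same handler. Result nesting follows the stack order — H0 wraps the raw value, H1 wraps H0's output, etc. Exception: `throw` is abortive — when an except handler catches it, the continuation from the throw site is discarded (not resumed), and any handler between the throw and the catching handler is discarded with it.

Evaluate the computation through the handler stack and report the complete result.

Working:
choose[1, 2] @ H3
  branch[0] choose=1:
    choose[1, 6, 3] @ H3
      branch[0] choose=1:
        H0 returns (2, ())
        H1 returns (2, ())
        H2 returns (2, ())
        H3 returns [(2, ())]
      branch[1] choose=6:
        H0 returns (7, ())
        H1 returns (7, ())
        H2 returns (7, ())
        H3 returns [(7, ())]
      branch[2] choose=3:
        H0 returns (4, ())
        H1 returns (4, ())
        H2 returns (4, ())
        H3 returns [(4, ())]
  branch[1] choose=2:
    choose[1, 6, 3] @ H3
      branch[0] choose=1:
        H0 returns (3, ())
        H1 returns (3, ())
        H2 returns (3, ())
        H3 returns [(3, ())]
      branch[1] choose=6:
        H0 returns (8, ())
        H1 returns (8, ())
        H2 returns (8, ())
        H3 returns [(8, ())]
      branch[2] choose=3:
        H0 returns (5, ())
        H1 returns (5, ())
        H2 returns (5, ())
        H3 returns [(5, ())]
= [(2, ()), (7, ()), (4, ()), (3, ()), (8, ()), (5, ())]

Answer: [(2, ()), (7, ()), (4, ()), (3, ()), (8, ()), (5, ())]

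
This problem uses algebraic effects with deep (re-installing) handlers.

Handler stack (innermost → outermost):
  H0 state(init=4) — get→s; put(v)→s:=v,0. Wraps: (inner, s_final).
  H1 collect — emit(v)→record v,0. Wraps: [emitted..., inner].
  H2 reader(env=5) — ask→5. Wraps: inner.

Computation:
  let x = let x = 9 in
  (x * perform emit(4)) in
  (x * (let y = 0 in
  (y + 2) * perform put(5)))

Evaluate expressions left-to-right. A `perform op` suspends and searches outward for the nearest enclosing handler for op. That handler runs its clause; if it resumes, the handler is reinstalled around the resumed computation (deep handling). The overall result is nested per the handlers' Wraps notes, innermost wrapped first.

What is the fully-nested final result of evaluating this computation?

Answer: [4, (0, 5)]

Evaluation trace:
emit(4) @ H1 ⇒ out+=4
put(5) @ H0 ⇒ s:=5
H0 returns (0, 5)
H1 returns [4, (0, 5)]
H2 returns [4, (0, 5)]
= [4, (0, 5)]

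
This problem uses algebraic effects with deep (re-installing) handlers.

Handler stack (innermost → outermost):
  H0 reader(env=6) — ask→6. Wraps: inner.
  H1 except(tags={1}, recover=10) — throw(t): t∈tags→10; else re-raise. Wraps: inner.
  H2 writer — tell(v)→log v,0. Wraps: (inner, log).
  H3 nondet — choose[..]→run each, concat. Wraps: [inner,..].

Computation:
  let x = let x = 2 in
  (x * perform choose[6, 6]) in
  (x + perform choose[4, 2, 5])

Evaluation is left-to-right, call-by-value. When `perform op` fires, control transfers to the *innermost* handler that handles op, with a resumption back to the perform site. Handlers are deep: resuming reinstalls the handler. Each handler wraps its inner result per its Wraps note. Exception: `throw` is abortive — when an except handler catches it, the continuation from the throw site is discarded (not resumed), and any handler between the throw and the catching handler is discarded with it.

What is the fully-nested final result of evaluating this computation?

Working:
choose[6, 6] @ H3
  branch[0] choose=6:
    choose[4, 2, 5] @ H3
      branch[0] choose=4:
        H0 returns 16
        H1 returns 16
        H2 returns (16, ())
        H3 returns [(16, ())]
      branch[1] choose=2:
        H0 returns 14
        H1 returns 14
        H2 returns (14, ())
        H3 returns [(14, ())]
      branch[2] choose=5:
        H0 returns 17
        H1 returns 17
        H2 returns (17, ())
        H3 returns [(17, ())]
  branch[1] choose=6:
    choose[4, 2, 5] @ H3
      branch[0] choose=4:
        H0 returns 16
        H1 returns 16
        H2 returns (16, ())
        H3 returns [(16, ())]
      branch[1] choose=2:
        H0 returns 14
        H1 returns 14
        H2 returns (14, ())
        H3 returns [(14, ())]
      branch[2] choose=5:
        H0 returns 17
        H1 returns 17
        H2 returns (17, ())
        H3 returns [(17, ())]
= [(16, ()), (14, ()), (17, ()), (16, ()), (14, ()), (17, ())]

Answer: [(16, ()), (14, ()), (17, ()), (16, ()), (14, ()), (17, ())]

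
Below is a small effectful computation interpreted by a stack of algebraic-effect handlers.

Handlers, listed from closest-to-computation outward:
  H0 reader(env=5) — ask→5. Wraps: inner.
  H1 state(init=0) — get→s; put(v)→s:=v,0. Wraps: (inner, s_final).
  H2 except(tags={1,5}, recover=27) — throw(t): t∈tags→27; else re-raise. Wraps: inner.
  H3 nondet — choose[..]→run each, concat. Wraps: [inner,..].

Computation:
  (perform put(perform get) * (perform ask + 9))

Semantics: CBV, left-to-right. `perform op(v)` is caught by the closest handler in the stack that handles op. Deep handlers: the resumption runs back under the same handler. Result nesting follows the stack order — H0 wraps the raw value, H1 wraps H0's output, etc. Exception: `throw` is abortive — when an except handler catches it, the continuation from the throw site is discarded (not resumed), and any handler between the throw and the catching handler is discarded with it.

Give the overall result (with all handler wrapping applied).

Answer: [(0, 0)]

Evaluation trace:
get @ H1 ⇒ 0
put(0) @ H1 ⇒ s:=0
ask @ H0 ⇒ 5
H0 returns 0
H1 returns (0, 0)
H2 returns (0, 0)
H3 returns [(0, 0)]
= [(0, 0)]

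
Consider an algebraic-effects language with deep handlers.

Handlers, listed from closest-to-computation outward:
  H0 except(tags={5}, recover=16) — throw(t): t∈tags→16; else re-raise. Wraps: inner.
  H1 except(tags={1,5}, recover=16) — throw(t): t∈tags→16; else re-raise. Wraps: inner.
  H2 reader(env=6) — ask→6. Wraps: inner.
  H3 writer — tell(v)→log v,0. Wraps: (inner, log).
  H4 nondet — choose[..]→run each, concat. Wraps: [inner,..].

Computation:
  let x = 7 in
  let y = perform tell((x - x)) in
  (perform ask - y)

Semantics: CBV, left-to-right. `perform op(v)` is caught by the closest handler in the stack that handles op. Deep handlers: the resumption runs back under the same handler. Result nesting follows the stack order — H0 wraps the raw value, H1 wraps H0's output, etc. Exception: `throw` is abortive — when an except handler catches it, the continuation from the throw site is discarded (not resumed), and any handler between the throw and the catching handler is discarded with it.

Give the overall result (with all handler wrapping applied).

Answer: [(6, (0))]

Working:
tell(0) @ H3 ⇒ log+=0
ask @ H2 ⇒ 6
H0 returns 6
H1 returns 6
H2 returns 6
H3 returns (6, (0))
H4 returns [(6, (0))]
= [(6, (0))]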